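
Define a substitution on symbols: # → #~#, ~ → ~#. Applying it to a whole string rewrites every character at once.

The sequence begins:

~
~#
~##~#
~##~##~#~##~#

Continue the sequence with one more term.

~##~##~#~##~##~#~##~#~##~##~#~##~#

φ(~##~##~#~##~#) expands symbol-by-symbol to ~# #~# #~# ~# #~# #~# ~# #~# ~# #~# #~# ~# #~#; joining the 13 pieces gives the next term.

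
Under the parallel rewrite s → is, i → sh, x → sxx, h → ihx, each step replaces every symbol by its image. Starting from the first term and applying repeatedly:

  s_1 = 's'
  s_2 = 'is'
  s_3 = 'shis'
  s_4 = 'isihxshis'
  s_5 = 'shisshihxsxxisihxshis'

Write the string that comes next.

Rewriting the 21 symbols of shisshihxsxxisihxshis one by one yields is ihx sh is is ihx sh ihx sxx is sxx sxx sh is sh ihx sxx is ihx sh is; concatenated:

isihxshisisihxshihxsxxissxxsxxshisshihxsxxisihxshis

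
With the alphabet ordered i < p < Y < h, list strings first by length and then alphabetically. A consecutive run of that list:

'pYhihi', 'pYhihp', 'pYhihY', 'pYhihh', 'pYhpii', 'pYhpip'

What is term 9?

pYhppi

Stepping forward 3 times from pYhpip: pYhpip → pYhpiY → pYhpih, then the target.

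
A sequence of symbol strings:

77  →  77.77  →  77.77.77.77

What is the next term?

Each string is two copies of the previous one joined by '.'.
Doubling 77.77.77.77 with '.' between the halves:

77.77.77.77.77.77.77.77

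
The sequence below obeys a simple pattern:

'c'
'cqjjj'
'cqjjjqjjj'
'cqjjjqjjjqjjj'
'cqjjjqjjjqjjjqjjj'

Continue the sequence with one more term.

cqjjjqjjjqjjjqjjjqjjj

The strings grow by a fixed suffix qjjj each time.
So the next term is cqjjjqjjjqjjjqjjj·qjjj.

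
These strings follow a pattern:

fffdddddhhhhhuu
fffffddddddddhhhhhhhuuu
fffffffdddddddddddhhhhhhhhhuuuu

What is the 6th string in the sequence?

Term n consists of 2n+1 f's, followed by 3n+2 d's, followed by 2n+3 h's, followed by n+1 u's (n = 1, 2, …).
At n = 6 the blocks have lengths 13, 20, 15, 7.

fffffffffffffddddddddddddddddddddhhhhhhhhhhhhhhhuuuuuuu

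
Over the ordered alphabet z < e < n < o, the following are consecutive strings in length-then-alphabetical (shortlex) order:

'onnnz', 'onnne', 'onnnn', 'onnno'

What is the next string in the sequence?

onnoz

Find the rightmost character of onnno below o, bump it to the next letter, and reset everything to its right to z.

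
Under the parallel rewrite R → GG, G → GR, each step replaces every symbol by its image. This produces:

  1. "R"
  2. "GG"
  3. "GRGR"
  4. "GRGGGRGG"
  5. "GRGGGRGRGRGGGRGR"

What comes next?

Replace each of the 16 characters of GRGGGRGRGRGGGRGR in place — GR GG GR GR GR GG GR GG GR GG GR GR GR GG GR GG — and concatenate.

GRGGGRGRGRGGGRGGGRGGGRGRGRGGGRGG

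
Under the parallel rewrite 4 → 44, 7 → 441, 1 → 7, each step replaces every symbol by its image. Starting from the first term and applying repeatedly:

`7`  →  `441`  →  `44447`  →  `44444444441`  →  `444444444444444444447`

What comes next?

Rewriting the 21 symbols of 444444444444444444447 one by one yields 44 44 44 44 44 44 44 44 44 44 44 44 44 44 44 44 44 44 44 44 441; concatenated:

4444444444444444444444444444444444444444441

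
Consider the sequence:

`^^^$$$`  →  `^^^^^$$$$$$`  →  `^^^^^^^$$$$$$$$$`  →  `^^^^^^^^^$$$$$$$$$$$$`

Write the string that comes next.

^^^^^^^^^^^$$$$$$$$$$$$$$$

The n-th term is 2n+1 ^'s then 3n $'s (n = 1, 2, …).
Setting n = 5 gives 11, 15 characters in each block.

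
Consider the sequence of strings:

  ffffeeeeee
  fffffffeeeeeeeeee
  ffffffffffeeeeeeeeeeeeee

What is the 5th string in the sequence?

The n-th term is 3n+1 f's then 4n+2 e's (n = 1, 2, …).
For term 5, n = 5, so the run lengths are 16, 22.

ffffffffffffffffeeeeeeeeeeeeeeeeeeeeee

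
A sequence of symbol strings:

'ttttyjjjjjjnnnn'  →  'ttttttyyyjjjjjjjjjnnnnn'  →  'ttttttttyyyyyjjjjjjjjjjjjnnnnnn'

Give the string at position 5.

Reading off run lengths: t runs 4, 6, 8; y runs 1, 3, 5; j runs 6, 9, 12; n runs 4, 5, 6 — each is linear in n (n = 1, 2, …).
For term 5, n = 5, so the run lengths are 12, 9, 18, 8.

ttttttttttttyyyyyyyyyjjjjjjjjjjjjjjjjjjnnnnnnnn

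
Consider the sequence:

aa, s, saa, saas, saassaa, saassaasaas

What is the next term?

saassaasaassaassaa

From term 3 onward, concatenate the last term with the second-to-last: s·aa = saa, saa·s = saas, …
Continuing: saassaasaas · saassaa gives term 7.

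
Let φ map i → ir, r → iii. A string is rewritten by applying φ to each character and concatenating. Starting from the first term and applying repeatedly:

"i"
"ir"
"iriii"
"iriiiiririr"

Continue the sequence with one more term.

iriiiiririririiiiriiiiriii

Expanding iriiiiririr: i→ir, r→iii, i→ir, i→ir, i→ir, i→ir, r→iii, i→ir, r→iii, i→ir, r→iii. Concatenated: ir iii ir ir ir ir iii ir iii ir iii.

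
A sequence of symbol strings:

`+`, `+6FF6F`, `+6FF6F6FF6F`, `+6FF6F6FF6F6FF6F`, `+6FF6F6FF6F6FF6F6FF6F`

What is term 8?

Every step adds 6FF6F to the end: s(k+1) = s(k)·6FF6F.
From +6FF6F6FF6F6FF6F6FF6F, 3 further steps: +6FF6F6FF6F6FF6F6FF6F → +6FF6F6FF6F6FF6F6FF6F6FF6F → +6FF6F6FF6F6FF6F6FF6F6FF6F6FF6F → (answer).

+6FF6F6FF6F6FF6F6FF6F6FF6F6FF6F6FF6F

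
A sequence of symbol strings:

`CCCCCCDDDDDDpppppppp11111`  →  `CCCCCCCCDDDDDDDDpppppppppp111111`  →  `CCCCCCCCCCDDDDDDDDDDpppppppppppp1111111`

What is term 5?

Term n consists of 2n C's, followed by 2n D's, followed by 2n+2 p's, followed by n+2 1's, where the shown terms are n = 3, 4, 5.
For term 5, n = 7, so the run lengths are 14, 14, 16, 9.

CCCCCCCCCCCCCCDDDDDDDDDDDDDDpppppppppppppppp111111111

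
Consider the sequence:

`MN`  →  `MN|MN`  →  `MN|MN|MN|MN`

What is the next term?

MN|MN|MN|MN|MN|MN|MN|MN

s(k+1) = s(k)·|·s(k) — each term doubles the last with '|' between the halves.
So the next term is two copies of MN|MN|MN|MN with '|' between the halves.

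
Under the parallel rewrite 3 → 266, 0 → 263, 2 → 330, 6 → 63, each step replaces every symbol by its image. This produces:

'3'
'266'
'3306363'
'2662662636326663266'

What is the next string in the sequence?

3306363330636333063266632663306363632663306363

φ(2662662636326663266) expands symbol-by-symbol to 330 63 63 330 63 63 330 63 266 63 266 330 63 63 63 266 330 63 63; joining the 19 pieces gives the next term.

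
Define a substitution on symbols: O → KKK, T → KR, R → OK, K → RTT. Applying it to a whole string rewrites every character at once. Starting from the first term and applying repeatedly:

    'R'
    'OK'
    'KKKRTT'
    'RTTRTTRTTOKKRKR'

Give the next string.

φ(RTTRTTRTTOKKRKR) expands symbol-by-symbol to OK KR KR OK KR KR OK KR KR KKK RTT RTT OK RTT OK; joining the 15 pieces gives the next term.

OKKRKROKKRKROKKRKRKKKRTTRTTOKRTTOK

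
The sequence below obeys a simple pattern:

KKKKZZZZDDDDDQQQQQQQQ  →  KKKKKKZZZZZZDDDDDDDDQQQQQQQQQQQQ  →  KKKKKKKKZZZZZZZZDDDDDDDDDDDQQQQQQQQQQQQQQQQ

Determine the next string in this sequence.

KKKKKKKKKKZZZZZZZZZZDDDDDDDDDDDDDDQQQQQQQQQQQQQQQQQQQQ

The n-th term is 2n K's then 2n Z's then 3n-1 D's then 4n Q's, where the shown terms are n = 2, 3, 4.
For the next term, n = 5, so the run lengths are 10, 10, 14, 20.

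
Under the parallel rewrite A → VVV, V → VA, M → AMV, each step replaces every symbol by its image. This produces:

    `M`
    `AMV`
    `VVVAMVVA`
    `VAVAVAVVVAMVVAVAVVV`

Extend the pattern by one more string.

Replace each of the 19 characters of VAVAVAVVVAMVVAVAVVV in place — VA VVV VA VVV VA VVV VA VA VA VVV AMV VA VA VVV VA VVV VA VA VA — and concatenate.

VAVVVVAVVVVAVVVVAVAVAVVVAMVVAVAVVVVAVVVVAVAVA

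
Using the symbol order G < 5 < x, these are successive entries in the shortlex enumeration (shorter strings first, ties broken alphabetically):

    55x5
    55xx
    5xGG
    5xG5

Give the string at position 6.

5x5G

Stepping forward 2 times from 5xG5: 5xG5 → 5xGx, then the target.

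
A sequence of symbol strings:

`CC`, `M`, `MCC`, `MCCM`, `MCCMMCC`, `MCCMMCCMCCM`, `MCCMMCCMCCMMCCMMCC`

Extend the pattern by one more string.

MCCMMCCMCCMMCCMMCCMCCMMCCMCCM

Each term (from the third on) is the previous term followed by the one before it: term 3 = M·CC = MCC.
So term 8 is MCCMMCCMCCMMCCMMCC·MCCMMCCMCCM.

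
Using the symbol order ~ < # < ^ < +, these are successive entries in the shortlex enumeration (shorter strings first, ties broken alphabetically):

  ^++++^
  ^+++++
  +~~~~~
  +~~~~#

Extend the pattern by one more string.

+~~~~^

The successor of +~~~~# increments the rightmost position that isn't already + and resets every position after it to ~.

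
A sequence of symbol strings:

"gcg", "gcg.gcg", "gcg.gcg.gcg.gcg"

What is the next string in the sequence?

gcg.gcg.gcg.gcg.gcg.gcg.gcg.gcg

Every step duplicates the string with '.' between the halves.
So the next term is two copies of gcg.gcg.gcg.gcg with '.' between the halves.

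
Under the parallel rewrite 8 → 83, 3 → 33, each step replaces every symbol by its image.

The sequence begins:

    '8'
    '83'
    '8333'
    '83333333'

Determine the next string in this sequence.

Rewriting each symbol of 83333333: 8→83, 3→33, 3→33, 3→33, 3→33, 3→33, 3→33, 3→33, which concatenates to 83 33 33 33 33 33 33 33.

8333333333333333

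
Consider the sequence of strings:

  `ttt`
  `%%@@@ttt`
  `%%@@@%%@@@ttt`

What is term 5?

The strings grow by a fixed prefix %%@@@ each time.
From %%@@@%%@@@ttt, 2 further steps: %%@@@%%@@@ttt → %%@@@%%@@@%%@@@ttt → (answer).

%%@@@%%@@@%%@@@%%@@@ttt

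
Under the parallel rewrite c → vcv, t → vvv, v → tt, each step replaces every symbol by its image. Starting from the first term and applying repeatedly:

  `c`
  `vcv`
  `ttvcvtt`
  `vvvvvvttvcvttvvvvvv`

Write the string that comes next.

Rewriting the 19 symbols of vvvvvvttvcvttvvvvvv one by one yields tt tt tt tt tt tt vvv vvv tt vcv tt vvv vvv tt tt tt tt tt tt; concatenated:

ttttttttttttvvvvvvttvcvttvvvvvvtttttttttttt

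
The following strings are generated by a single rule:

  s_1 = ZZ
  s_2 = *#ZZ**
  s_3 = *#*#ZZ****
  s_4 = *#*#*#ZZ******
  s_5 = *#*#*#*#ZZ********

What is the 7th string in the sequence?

*#*#*#*#*#*#ZZ************

Each term wraps the previous one in *# on the left and ** on the right.
From *#*#*#*#ZZ********, 2 further steps: *#*#*#*#ZZ******** → *#*#*#*#*#ZZ********** → (answer).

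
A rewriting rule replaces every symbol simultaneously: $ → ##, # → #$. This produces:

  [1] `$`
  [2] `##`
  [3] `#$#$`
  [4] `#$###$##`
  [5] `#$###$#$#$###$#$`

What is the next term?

Applying the rule to each of the 16 symbols of #$###$#$#$###$#$ gives the pieces #$ ## #$ #$ #$ ## #$ ## #$ ## #$ #$ #$ ## #$ ##, which concatenate to the answer.

#$###$#$#$###$###$###$#$#$###$##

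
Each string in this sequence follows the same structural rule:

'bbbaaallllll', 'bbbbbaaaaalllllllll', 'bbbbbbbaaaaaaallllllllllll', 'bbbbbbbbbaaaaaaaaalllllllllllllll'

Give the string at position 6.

Term n consists of 2n+1 b's, followed by 2n+1 a's, followed by 3n+3 l's (n = 1, 2, …).
Setting n = 6 gives 13, 13, 21 characters in each block.

bbbbbbbbbbbbbaaaaaaaaaaaaalllllllllllllllllllll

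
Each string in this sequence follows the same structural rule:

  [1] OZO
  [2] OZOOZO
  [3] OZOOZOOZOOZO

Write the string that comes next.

Each string is two copies of the previous one concatenated.
Doubling OZOOZOOZOOZO:

OZOOZOOZOOZOOZOOZOOZOOZO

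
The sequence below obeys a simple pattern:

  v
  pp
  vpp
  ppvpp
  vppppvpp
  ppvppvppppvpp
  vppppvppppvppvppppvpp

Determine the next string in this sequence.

ppvppvppppvppvppppvppppvppvppppvpp

From term 3 onward, concatenate the second-to-last term with the last: v·pp = vpp, pp·vpp = ppvpp, …
The next term joins ppvppvppppvpp and vppppvppppvppvppppvpp.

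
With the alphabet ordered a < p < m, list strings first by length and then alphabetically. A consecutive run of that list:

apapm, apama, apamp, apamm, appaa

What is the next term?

The successor of appaa increments the rightmost position that isn't already m and resets every position after it to a.

appap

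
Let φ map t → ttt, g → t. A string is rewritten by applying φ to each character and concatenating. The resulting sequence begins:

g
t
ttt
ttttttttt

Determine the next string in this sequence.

ttttttttttttttttttttttttttt

Rewriting each symbol of ttttttttt: t→ttt, t→ttt, t→ttt, t→ttt, t→ttt, t→ttt, t→ttt, t→ttt, t→ttt, which concatenates to ttt ttt ttt ttt ttt ttt ttt ttt ttt.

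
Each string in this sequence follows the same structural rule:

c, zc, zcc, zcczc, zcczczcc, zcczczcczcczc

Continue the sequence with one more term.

Each term (from the third on) is the previous term followed by the one before it: term 3 = zc·c = zcc.
So term 7 is zcczczcczcczc·zcczczcc.

zcczczcczcczczcczczcc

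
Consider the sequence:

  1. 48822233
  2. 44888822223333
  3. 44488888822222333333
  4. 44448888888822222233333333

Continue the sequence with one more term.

44444888888888822222223333333333

Term n consists of n 4's, followed by 2n 8's, followed by n+2 2's, followed by 2n 3's (n = 1, 2, …).
Setting n = 5 gives 5, 10, 7, 10 characters in each block.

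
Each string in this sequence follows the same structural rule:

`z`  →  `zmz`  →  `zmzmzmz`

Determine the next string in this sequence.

Each string is two copies of the previous one joined by 'm'.
One more doubling of zmzmzmz gives the answer.

zmzmzmzmzmzmzmz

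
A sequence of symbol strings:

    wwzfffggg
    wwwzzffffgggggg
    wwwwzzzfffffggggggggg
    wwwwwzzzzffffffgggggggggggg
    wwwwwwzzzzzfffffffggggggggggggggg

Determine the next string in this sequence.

wwwwwwwzzzzzzffffffffgggggggggggggggggg

The n-th term is n+1 w's then n z's then n+2 f's then 3n g's (n = 1, 2, …).
At n = 6 the blocks have lengths 7, 6, 8, 18.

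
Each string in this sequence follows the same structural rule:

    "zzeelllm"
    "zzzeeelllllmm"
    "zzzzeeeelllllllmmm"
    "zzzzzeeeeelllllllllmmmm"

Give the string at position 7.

zzzzzzzzeeeeeeeelllllllllllllllmmmmmmm

Each string has the form z^{n} e^{n} l^{2n-1} m^{n-1}, where the shown terms are n = 2, 3, 4, 5.
Setting n = 8 gives 8, 8, 15, 7 characters in each block.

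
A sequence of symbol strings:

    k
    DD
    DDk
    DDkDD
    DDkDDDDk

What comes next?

Each term (from the third on) is the previous term followed by the one before it: term 3 = DD·k = DDk.
Continuing: DDkDDDDk · DDkDD gives term 6.

DDkDDDDkDDkDD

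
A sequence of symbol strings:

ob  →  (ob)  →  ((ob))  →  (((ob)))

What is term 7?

((((((ob))))))

s(k+1) = (·s(k)·), so each term gains ( as a prefix and ) as a suffix.
From (((ob))), 3 further steps: (((ob))) → ((((ob)))) → (((((ob))))) → (answer).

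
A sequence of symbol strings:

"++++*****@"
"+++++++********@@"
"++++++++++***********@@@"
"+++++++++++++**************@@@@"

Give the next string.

++++++++++++++++*****************@@@@@

Reading off run lengths: + runs 4, 7, 10, 13; * runs 5, 8, 11, 14; @ runs 1, 2, 3, 4 — each is linear in n (n = 1, 2, …).
Setting n = 5 gives 16, 17, 5 characters in each block.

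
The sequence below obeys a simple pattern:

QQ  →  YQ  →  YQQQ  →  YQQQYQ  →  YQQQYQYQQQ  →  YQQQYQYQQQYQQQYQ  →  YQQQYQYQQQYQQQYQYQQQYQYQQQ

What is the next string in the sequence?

Each term (from the third on) is the previous term followed by the one before it: term 3 = YQ·QQ = YQQQ.
Continuing: YQQQYQYQQQYQQQYQYQQQYQYQQQ · YQQQYQYQQQYQQQYQ gives term 8.

YQQQYQYQQQYQQQYQYQQQYQYQQQYQQQYQYQQQYQQQYQ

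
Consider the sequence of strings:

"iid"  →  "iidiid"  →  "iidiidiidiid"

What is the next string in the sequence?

iidiidiidiidiidiidiidiid

Every step duplicates the string.
So the next term is two copies of iidiidiidiid.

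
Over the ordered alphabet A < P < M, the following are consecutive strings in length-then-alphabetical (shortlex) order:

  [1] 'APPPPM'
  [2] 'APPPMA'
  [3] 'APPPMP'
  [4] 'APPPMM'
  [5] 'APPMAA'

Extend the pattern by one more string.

APPMAP

Treat APPMAA as a base-3 numeral over the given alphabet and add one, carrying through any trailing M's.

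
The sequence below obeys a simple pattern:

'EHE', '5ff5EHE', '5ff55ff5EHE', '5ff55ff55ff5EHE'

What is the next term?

5ff55ff55ff55ff5EHE

The strings grow by a fixed prefix 5ff5 each time.
One more step from 5ff55ff55ff5EHE gives the answer.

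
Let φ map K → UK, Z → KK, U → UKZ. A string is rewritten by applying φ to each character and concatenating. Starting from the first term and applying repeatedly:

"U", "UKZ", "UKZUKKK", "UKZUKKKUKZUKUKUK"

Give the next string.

UKZUKKKUKZUKUKUKUKZUKKKUKZUKUKZUKUKZUK

φ(UKZUKKKUKZUKUKUK) expands symbol-by-symbol to UKZ UK KK UKZ UK UK UK UKZ UK KK UKZ UK UKZ UK UKZ UK; joining the 16 pieces gives the next term.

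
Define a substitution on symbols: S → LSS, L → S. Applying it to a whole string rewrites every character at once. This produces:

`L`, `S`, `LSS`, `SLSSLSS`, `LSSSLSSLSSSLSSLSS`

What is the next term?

Rewriting the 17 symbols of LSSSLSSLSSSLSSLSS one by one yields S LSS LSS LSS S LSS LSS S LSS LSS LSS S LSS LSS S LSS LSS; concatenated:

SLSSLSSLSSSLSSLSSSLSSLSSLSSSLSSLSSSLSSLSS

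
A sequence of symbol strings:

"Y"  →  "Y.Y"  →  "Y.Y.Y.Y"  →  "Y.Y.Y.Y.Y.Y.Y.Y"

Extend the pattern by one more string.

Each string is two copies of the previous one joined by '.'.
Doubling Y.Y.Y.Y.Y.Y.Y.Y with '.' between the halves:

Y.Y.Y.Y.Y.Y.Y.Y.Y.Y.Y.Y.Y.Y.Y.Y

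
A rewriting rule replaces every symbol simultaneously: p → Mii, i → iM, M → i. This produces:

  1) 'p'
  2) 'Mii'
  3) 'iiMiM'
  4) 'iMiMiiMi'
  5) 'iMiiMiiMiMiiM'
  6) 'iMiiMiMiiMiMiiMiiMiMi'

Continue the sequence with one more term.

iMiiMiMiiMiiMiMiiMiiMiMiiMiMiiMiiM

Applying the rule to each of the 21 symbols of iMiiMiMiiMiMiiMiiMiMi gives the pieces iM i iM iM i iM i iM iM i iM i iM iM i iM iM i iM i iM, which concatenate to the answer.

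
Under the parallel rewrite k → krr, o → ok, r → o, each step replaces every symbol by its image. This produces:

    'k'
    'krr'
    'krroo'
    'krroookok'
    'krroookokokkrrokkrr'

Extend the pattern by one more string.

krroookokokkrrokkrrokkrrkrroookkrrkrroo

φ(krroookokokkrrokkrr) expands symbol-by-symbol to krr o o ok ok ok krr ok krr ok krr krr o o ok krr krr o o; joining the 19 pieces gives the next term.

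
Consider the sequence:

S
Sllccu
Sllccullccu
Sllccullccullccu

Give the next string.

Sllccullccullccullccu

Every step adds llccu to the end: s(k+1) = s(k)·llccu.
So the next term is Sllccullccullccu·llccu.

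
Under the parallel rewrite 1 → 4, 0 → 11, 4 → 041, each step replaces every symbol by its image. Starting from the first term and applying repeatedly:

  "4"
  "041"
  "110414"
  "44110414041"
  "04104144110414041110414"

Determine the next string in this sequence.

Rewriting the 23 symbols of 04104144110414041110414 one by one yields 11 041 4 11 041 4 041 041 4 4 11 041 4 041 11 041 4 4 4 11 041 4 041; concatenated:

1104141104140410414411041404111041444110414041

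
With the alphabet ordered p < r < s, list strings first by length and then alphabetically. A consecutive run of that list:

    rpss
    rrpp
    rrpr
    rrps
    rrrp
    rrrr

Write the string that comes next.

rrrs

Treat rrrr as a base-3 numeral over the given alphabet and add one, carrying through any trailing s's.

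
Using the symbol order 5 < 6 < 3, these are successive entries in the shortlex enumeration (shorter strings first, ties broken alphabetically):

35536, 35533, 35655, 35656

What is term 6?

Advancing 2 positions from 35656 through 35656 → 35653 reaches term 6.

35665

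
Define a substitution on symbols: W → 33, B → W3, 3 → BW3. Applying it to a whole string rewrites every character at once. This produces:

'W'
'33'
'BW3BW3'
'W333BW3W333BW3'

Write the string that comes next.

Applying the rule to each of the 14 symbols of W333BW3W333BW3 gives the pieces 33 BW3 BW3 BW3 W3 33 BW3 33 BW3 BW3 BW3 W3 33 BW3, which concatenate to the answer.

33BW3BW3BW3W333BW333BW3BW3BW3W333BW3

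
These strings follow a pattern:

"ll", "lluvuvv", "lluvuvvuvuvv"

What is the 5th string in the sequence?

The strings grow by a fixed suffix uvuvv each time.
From lluvuvvuvuvv, 2 further steps: lluvuvvuvuvv → lluvuvvuvuvvuvuvv → (answer).

lluvuvvuvuvvuvuvvuvuvv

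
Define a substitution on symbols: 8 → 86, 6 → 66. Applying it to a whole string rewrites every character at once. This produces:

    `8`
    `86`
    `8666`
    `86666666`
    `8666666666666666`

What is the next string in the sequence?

86666666666666666666666666666666

Replace each of the 16 characters of 8666666666666666 in place — 86 66 66 66 66 66 66 66 66 66 66 66 66 66 66 66 — and concatenate.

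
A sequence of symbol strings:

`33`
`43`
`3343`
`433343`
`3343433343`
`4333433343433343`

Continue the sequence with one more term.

33434333434333433343433343

This is a Fibonacci-style word recurrence s(k) = s(k−2)·s(k−1): e.g. 33·43 = 3343.
So term 7 is 3343433343·4333433343433343.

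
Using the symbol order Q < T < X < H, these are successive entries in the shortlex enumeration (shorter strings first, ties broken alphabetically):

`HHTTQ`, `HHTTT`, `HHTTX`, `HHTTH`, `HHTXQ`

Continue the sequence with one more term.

HHTXT

Find the rightmost character of HHTXQ below H, bump it to the next letter, and reset everything to its right to Q.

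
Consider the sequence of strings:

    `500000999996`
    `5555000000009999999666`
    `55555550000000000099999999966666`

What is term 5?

Reading off run lengths: 5 runs 1, 4, 7; 0 runs 5, 8, 11; 9 runs 5, 7, 9; 6 runs 1, 3, 5 — each is linear in n (n = 1, 2, …).
At n = 5 the blocks have lengths 13, 17, 13, 9.

5555555555555000000000000000009999999999999666666666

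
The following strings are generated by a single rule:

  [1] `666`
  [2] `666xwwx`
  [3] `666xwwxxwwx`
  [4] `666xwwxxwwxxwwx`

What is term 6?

666xwwxxwwxxwwxxwwxxwwx

The strings grow by a fixed suffix xwwx each time.
From 666xwwxxwwxxwwx, 2 further steps: 666xwwxxwwxxwwx → 666xwwxxwwxxwwxxwwx → (answer).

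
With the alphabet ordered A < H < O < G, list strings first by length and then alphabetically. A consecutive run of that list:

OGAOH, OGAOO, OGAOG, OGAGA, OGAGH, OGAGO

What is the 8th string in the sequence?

Continuing the enumeration 2 steps past OGAGO: OGAGO → OGAGG → (answer).

OGHAA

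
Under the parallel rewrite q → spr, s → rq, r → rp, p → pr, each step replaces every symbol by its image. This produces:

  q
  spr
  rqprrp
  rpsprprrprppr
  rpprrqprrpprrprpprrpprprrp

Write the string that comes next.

rpprprrprpsprprrprpprprrprpprrpprprrprpprprrpprrprppr

Applying the rule to each of the 26 symbols of rpprrqprrpprrprpprrpprprrp gives the pieces rp pr pr rp rp spr pr rp rp pr pr rp rp pr rp pr pr rp rp pr pr rp pr rp rp pr, which concatenate to the answer.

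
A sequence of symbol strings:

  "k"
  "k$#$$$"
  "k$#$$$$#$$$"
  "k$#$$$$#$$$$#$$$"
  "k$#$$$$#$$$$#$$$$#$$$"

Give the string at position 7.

k$#$$$$#$$$$#$$$$#$$$$#$$$$#$$$

Every step adds $#$$$ to the end: s(k+1) = s(k)·$#$$$.
From k$#$$$$#$$$$#$$$$#$$$, 2 further steps: k$#$$$$#$$$$#$$$$#$$$ → k$#$$$$#$$$$#$$$$#$$$$#$$$ → (answer).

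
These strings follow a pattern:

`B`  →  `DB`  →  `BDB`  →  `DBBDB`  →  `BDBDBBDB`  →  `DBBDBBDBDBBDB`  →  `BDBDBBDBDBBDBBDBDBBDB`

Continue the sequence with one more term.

DBBDBBDBDBBDBBDBDBBDBDBBDBBDBDBBDB

This is a Fibonacci-style word recurrence s(k) = s(k−2)·s(k−1): e.g. B·DB = BDB.
So term 8 is DBBDBBDBDBBDB·BDBDBBDBDBBDBBDBDBBDB.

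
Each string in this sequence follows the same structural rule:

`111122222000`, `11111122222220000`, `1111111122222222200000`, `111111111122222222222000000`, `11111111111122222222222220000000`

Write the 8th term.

11111111111111111122222222222222222220000000000

Reading off run lengths: 1 runs 4, 6, 8, 10, 12; 2 runs 5, 7, 9, 11, 13; 0 runs 3, 4, 5, 6, 7 — each is linear in n, where the shown terms are n = 2, 3, 4, 5, 6.
For term 8, n = 9, so the run lengths are 18, 19, 10.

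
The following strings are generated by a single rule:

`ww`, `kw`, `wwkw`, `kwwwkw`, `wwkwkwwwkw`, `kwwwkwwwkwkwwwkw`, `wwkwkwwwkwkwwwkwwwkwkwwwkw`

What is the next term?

From term 3 onward, concatenate the second-to-last term with the last: ww·kw = wwkw, kw·wwkw = kwwwkw, …
Continuing: kwwwkwwwkwkwwwkw · wwkwkwwwkwkwwwkwwwkwkwwwkw gives term 8.

kwwwkwwwkwkwwwkwwwkwkwwwkwkwwwkwwwkwkwwwkw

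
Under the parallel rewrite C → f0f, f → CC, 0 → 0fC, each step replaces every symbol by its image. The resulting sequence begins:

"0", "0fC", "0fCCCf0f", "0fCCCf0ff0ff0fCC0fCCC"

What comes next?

0fCCCf0ff0ff0fCC0fCCCCC0fCCCCC0fCCCf0ff0f0fCCCf0ff0ff0f

Applying the rule to each of the 21 symbols of 0fCCCf0ff0ff0fCC0fCCC gives the pieces 0fC CC f0f f0f f0f CC 0fC CC CC 0fC CC CC 0fC CC f0f f0f 0fC CC f0f f0f f0f, which concatenate to the answer.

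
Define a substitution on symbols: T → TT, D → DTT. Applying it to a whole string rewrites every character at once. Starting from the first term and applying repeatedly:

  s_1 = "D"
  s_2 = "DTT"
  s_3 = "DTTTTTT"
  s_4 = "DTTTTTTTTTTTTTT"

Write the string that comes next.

DTTTTTTTTTTTTTTTTTTTTTTTTTTTTTT

Applying the rule to each of the 15 symbols of DTTTTTTTTTTTTTT gives the pieces DTT TT TT TT TT TT TT TT TT TT TT TT TT TT TT, which concatenate to the answer.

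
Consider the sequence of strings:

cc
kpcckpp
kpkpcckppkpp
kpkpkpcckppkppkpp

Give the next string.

Each term wraps the previous one in kp on the left and kpp on the right.
Applying this once more to kpkpkpcckppkppkpp:

kpkpkpkpcckppkppkppkpp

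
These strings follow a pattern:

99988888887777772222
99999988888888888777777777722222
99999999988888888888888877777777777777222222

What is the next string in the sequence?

99999999999988888888888888888887777777777777777772222222

Reading off run lengths: 9 runs 3, 6, 9; 8 runs 7, 11, 15; 7 runs 6, 10, 14; 2 runs 4, 5, 6 — each is linear in n (n = 1, 2, …).
Setting n = 4 gives 12, 19, 18, 7 characters in each block.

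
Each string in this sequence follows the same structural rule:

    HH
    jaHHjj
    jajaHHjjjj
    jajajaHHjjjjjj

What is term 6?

jajajajajaHHjjjjjjjjjj

s(k+1) = ja·s(k)·jj, so each term gains ja as a prefix and jj as a suffix.
From jajajaHHjjjjjj, 2 further steps: jajajaHHjjjjjj → jajajajaHHjjjjjjjj → (answer).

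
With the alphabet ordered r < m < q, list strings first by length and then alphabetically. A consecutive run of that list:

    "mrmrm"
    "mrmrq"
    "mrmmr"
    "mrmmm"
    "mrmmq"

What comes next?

mrmqr

The successor of mrmmq increments the rightmost position that isn't already q and resets every position after it to r.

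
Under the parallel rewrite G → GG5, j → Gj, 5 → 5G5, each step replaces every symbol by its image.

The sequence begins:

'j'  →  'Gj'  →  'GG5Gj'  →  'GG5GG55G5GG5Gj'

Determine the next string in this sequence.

φ(GG5GG55G5GG5Gj) expands symbol-by-symbol to GG5 GG5 5G5 GG5 GG5 5G5 5G5 GG5 5G5 GG5 GG5 5G5 GG5 Gj; joining the 14 pieces gives the next term.

GG5GG55G5GG5GG55G55G5GG55G5GG5GG55G5GG5Gj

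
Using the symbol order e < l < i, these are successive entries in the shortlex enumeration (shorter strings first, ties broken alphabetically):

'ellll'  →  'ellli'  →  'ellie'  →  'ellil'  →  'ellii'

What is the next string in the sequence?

Treat ellii as a base-3 numeral over the given alphabet and add one, carrying through any trailing i's.

eliee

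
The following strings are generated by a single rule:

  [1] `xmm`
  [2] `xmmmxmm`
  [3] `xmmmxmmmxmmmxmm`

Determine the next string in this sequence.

Every step duplicates the string with 'm' between the halves.
Doubling xmmmxmmmxmmmxmm with 'm' between the halves:

xmmmxmmmxmmmxmmmxmmmxmmmxmmmxmm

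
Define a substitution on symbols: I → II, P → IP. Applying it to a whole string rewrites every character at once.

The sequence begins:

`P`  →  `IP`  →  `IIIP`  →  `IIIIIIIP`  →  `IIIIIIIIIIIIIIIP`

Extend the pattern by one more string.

Replace each of the 16 characters of IIIIIIIIIIIIIIIP in place — II II II II II II II II II II II II II II II IP — and concatenate.

IIIIIIIIIIIIIIIIIIIIIIIIIIIIIIIP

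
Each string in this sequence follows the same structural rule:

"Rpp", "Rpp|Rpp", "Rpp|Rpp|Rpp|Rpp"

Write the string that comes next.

Every step duplicates the string with '|' between the halves.
Doubling Rpp|Rpp|Rpp|Rpp with '|' between the halves:

Rpp|Rpp|Rpp|Rpp|Rpp|Rpp|Rpp|Rpp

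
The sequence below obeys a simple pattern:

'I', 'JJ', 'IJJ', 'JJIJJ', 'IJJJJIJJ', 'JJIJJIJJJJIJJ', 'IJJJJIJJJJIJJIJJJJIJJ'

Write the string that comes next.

This is a Fibonacci-style word recurrence s(k) = s(k−2)·s(k−1): e.g. I·JJ = IJJ.
The next term joins JJIJJIJJJJIJJ and IJJJJIJJJJIJJIJJJJIJJ.

JJIJJIJJJJIJJIJJJJIJJJJIJJIJJJJIJJ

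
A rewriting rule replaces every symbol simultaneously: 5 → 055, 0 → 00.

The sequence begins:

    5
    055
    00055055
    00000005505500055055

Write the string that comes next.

Applying the rule to each of the 20 symbols of 00000005505500055055 gives the pieces 00 00 00 00 00 00 00 055 055 00 055 055 00 00 00 055 055 00 055 055, which concatenate to the answer.

000000000000000550550005505500000005505500055055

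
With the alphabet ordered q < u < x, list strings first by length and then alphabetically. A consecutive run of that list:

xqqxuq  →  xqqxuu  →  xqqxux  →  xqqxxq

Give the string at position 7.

Advancing 3 positions from xqqxxq through xqqxxq → xqqxxu → xqqxxx reaches term 7.

xquqqq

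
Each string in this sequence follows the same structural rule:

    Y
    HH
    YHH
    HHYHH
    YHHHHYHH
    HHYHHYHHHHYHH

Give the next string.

Each term (from the third on) is the two preceding terms concatenated in order: term 3 = Y·HH = YHH.
Continuing: YHHHHYHH · HHYHHYHHHHYHH gives term 7.

YHHHHYHHHHYHHYHHHHYHH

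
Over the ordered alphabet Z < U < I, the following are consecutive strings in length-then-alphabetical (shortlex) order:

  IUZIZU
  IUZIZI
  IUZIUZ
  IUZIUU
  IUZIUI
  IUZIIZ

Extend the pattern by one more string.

IUZIIU

Find the rightmost character of IUZIIZ below I, bump it to the next letter, and reset everything to its right to Z.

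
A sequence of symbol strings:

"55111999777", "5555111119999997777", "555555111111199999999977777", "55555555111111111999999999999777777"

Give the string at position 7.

55555555555555111111111111111999999999999999999999777777777

Reading off run lengths: 5 runs 2, 4, 6, 8; 1 runs 3, 5, 7, 9; 9 runs 3, 6, 9, 12; 7 runs 3, 4, 5, 6 — each is linear in n (n = 1, 2, …).
For term 7, n = 7, so the run lengths are 14, 15, 21, 9.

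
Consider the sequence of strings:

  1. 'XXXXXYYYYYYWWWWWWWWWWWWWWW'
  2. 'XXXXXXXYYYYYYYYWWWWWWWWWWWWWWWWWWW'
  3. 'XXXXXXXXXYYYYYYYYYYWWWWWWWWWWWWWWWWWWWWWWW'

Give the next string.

XXXXXXXXXXXYYYYYYYYYYYYWWWWWWWWWWWWWWWWWWWWWWWWWWW

The n-th term is 2n-1 X's then 2n Y's then 4n+3 W's, where the shown terms are n = 3, 4, 5.
Setting n = 6 gives 11, 12, 27 characters in each block.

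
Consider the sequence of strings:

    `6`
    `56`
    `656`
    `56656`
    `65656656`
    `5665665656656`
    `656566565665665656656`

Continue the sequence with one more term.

5665665656656656566565665665656656

From term 3 onward, concatenate the second-to-last term with the last: 6·56 = 656, 56·656 = 56656, …
Continuing: 5665665656656 · 656566565665665656656 gives term 8.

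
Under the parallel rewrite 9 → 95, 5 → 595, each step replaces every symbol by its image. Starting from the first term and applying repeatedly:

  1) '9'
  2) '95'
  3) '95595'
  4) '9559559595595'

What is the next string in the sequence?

9559559595595595955959559559595595

φ(9559559595595) expands symbol-by-symbol to 95 595 595 95 595 595 95 595 95 595 595 95 595; joining the 13 pieces gives the next term.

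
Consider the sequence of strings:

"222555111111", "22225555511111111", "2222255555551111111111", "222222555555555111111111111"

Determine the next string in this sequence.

22222225555555555511111111111111

Reading off run lengths: 2 runs 3, 4, 5, 6; 5 runs 3, 5, 7, 9; 1 runs 6, 8, 10, 12 — each is linear in n, where the shown terms are n = 2, 3, 4, 5.
Setting n = 6 gives 7, 11, 14 characters in each block.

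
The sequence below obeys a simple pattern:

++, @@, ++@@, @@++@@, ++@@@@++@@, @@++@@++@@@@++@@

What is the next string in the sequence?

++@@@@++@@@@++@@++@@@@++@@

Each term (from the third on) is the two preceding terms concatenated in order: term 3 = ++·@@ = ++@@.
Continuing: ++@@@@++@@ · @@++@@++@@@@++@@ gives term 7.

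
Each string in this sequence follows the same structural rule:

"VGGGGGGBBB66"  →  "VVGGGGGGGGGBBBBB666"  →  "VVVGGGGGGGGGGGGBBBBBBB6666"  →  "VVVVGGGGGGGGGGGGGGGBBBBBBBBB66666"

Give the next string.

Term n consists of n V's, followed by 3n+3 G's, followed by 2n+1 B's, followed by n+1 6's (n = 1, 2, …).
Setting n = 5 gives 5, 18, 11, 6 characters in each block.

VVVVVGGGGGGGGGGGGGGGGGGBBBBBBBBBBB666666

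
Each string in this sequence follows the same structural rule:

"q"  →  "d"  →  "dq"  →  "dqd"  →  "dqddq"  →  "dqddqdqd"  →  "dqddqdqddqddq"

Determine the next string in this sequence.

Each term (from the third on) is the previous term followed by the one before it: term 3 = d·q = dq.
Continuing: dqddqdqddqddq · dqddqdqd gives term 8.

dqddqdqddqddqdqddqdqd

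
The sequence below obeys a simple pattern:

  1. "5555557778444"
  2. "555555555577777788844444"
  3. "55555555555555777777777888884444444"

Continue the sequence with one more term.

Each string has the form 5^{4n+2} 7^{3n} 8^{2n-1} 4^{2n+1} (n = 1, 2, …).
At n = 4 the blocks have lengths 18, 12, 7, 9.

5555555555555555557777777777778888888444444444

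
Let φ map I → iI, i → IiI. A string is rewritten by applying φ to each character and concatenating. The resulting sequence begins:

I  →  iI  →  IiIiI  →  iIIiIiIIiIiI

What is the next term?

IiIiIiIIiIiIIiIiIiIIiIiIIiIiI

Rewriting each symbol of iIIiIiIIiIiI: i→IiI, I→iI, I→iI, i→IiI, I→iI, i→IiI, I→iI, I→iI, i→IiI, I→iI, i→IiI, I→iI, which concatenates to IiI iI iI IiI iI IiI iI iI IiI iI IiI iI.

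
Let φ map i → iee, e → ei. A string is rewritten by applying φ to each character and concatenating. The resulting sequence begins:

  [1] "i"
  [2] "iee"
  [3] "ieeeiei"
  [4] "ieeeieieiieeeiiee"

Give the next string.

ieeeieieiieeeiieeeiieeieeeieieiieeieeeiei

Applying the rule to each of the 17 symbols of ieeeieieiieeeiiee gives the pieces iee ei ei ei iee ei iee ei iee iee ei ei ei iee iee ei ei, which concatenate to the answer.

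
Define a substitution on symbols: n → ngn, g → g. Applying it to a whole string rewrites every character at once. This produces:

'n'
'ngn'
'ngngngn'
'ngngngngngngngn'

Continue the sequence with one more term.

Rewriting the 15 symbols of ngngngngngngngn one by one yields ngn g ngn g ngn g ngn g ngn g ngn g ngn g ngn; concatenated:

ngngngngngngngngngngngngngngngn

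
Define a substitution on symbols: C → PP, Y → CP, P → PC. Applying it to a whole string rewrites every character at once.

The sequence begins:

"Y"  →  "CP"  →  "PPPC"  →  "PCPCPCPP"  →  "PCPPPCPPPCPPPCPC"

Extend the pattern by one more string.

Rewriting the 16 symbols of PCPPPCPPPCPPPCPC one by one yields PC PP PC PC PC PP PC PC PC PP PC PC PC PP PC PP; concatenated:

PCPPPCPCPCPPPCPCPCPPPCPCPCPPPCPP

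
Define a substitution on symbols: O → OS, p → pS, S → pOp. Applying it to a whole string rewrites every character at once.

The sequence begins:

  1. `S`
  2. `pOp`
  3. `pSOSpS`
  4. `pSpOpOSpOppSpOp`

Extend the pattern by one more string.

pSpOppSOSpSOSpOppSOSpSpSpOppSOSpS

Replace each of the 15 characters of pSpOpOSpOppSpOp in place — pS pOp pS OS pS OS pOp pS OS pS pS pOp pS OS pS — and concatenate.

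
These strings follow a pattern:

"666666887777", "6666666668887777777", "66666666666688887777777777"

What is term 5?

6666666666666666668888887777777777777777

Each string has the form 6^{3n} 8^{n} 7^{3n-2}, where the shown terms are n = 2, 3, 4.
At n = 6 the blocks have lengths 18, 6, 16.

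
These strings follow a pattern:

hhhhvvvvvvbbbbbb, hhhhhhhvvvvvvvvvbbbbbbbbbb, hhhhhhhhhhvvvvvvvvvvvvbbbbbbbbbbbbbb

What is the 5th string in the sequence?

Each string has the form h^{3n-2} v^{3n} b^{4n-2}, where the shown terms are n = 2, 3, 4.
For term 5, n = 6, so the run lengths are 16, 18, 22.

hhhhhhhhhhhhhhhhvvvvvvvvvvvvvvvvvvbbbbbbbbbbbbbbbbbbbbbb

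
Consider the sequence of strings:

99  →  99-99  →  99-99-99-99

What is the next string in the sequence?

s(k+1) = s(k)·-·s(k) — each term doubles the last with '-' between the halves.
So the next term is two copies of 99-99-99-99 with '-' between the halves.

99-99-99-99-99-99-99-99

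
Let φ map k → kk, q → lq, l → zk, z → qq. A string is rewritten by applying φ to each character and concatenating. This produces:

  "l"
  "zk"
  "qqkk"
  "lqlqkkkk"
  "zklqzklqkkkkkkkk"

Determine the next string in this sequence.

φ(zklqzklqkkkkkkkk) expands symbol-by-symbol to qq kk zk lq qq kk zk lq kk kk kk kk kk kk kk kk; joining the 16 pieces gives the next term.

qqkkzklqqqkkzklqkkkkkkkkkkkkkkkk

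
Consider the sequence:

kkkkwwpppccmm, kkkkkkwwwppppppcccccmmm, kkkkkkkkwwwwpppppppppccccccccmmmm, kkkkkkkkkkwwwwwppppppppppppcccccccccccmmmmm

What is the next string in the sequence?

kkkkkkkkkkkkwwwwwwpppppppppppppppccccccccccccccmmmmmm

Term n consists of 2n+2 k's, followed by n+1 w's, followed by 3n p's, followed by 3n-1 c's, followed by n+1 m's (n = 1, 2, …).
Setting n = 5 gives 12, 6, 15, 14, 6 characters in each block.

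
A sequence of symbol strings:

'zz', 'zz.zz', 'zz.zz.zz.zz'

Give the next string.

zz.zz.zz.zz.zz.zz.zz.zz

Each string is two copies of the previous one joined by '.'.
One more doubling of zz.zz.zz.zz gives the answer.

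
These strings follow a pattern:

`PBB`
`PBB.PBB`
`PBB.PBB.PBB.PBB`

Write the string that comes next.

Every step duplicates the string with '.' between the halves.
Doubling PBB.PBB.PBB.PBB with '.' between the halves:

PBB.PBB.PBB.PBB.PBB.PBB.PBB.PBB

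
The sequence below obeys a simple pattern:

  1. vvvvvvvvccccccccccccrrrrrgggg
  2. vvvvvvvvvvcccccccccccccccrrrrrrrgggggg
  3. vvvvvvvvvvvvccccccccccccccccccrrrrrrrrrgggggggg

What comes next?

The n-th term is 2n+2 v's then 3n+3 c's then 2n-1 r's then 2n-2 g's, where the shown terms are n = 3, 4, 5.
At n = 6 the blocks have lengths 14, 21, 11, 10.

vvvvvvvvvvvvvvcccccccccccccccccccccrrrrrrrrrrrgggggggggg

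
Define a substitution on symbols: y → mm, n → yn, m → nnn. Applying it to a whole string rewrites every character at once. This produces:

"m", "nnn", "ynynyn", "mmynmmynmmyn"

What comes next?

nnnnnnmmynnnnnnnmmynnnnnnnmmyn

Apply φ to mmynmmynmmyn symbol by symbol: m→nnn, m→nnn, y→mm, n→yn, m→nnn, m→nnn, y→mm, n→yn, m→nnn, m→nnn, y→mm, n→yn; joined: nnn nnn mm yn nnn nnn mm yn nnn nnn mm yn.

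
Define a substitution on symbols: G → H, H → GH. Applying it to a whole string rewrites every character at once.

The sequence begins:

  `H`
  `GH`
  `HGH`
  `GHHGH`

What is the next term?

HGHGHHGH

Apply φ to GHHGH symbol by symbol: G→H, H→GH, H→GH, G→H, H→GH; joined: H GH GH H GH.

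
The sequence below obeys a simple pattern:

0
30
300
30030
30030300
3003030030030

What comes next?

300303003003030030300

This is a Fibonacci-style word recurrence s(k) = s(k−1)·s(k−2): e.g. 30·0 = 300.
So term 7 is 3003030030030·30030300.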